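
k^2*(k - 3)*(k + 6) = k^4 + 3*k^3 - 18*k^2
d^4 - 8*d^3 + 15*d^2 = d^2*(d - 5)*(d - 3)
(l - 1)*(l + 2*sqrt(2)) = l^2 - l + 2*sqrt(2)*l - 2*sqrt(2)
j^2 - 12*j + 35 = (j - 7)*(j - 5)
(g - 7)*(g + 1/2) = g^2 - 13*g/2 - 7/2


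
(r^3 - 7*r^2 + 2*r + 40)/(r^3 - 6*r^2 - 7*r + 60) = (r + 2)/(r + 3)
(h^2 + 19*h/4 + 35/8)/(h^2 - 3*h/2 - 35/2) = (h + 5/4)/(h - 5)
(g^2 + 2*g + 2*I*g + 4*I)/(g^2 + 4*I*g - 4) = (g + 2)/(g + 2*I)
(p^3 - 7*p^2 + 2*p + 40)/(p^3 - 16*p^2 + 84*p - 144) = (p^2 - 3*p - 10)/(p^2 - 12*p + 36)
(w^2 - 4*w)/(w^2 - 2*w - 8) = w/(w + 2)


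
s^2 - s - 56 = (s - 8)*(s + 7)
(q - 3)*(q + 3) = q^2 - 9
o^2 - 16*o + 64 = (o - 8)^2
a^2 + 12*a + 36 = (a + 6)^2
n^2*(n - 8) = n^3 - 8*n^2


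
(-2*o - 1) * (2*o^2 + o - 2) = -4*o^3 - 4*o^2 + 3*o + 2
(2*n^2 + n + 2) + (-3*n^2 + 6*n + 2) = -n^2 + 7*n + 4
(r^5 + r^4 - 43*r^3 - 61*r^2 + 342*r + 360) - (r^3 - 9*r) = r^5 + r^4 - 44*r^3 - 61*r^2 + 351*r + 360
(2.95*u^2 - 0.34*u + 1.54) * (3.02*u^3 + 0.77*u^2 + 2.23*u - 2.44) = 8.909*u^5 + 1.2447*u^4 + 10.9675*u^3 - 6.7704*u^2 + 4.2638*u - 3.7576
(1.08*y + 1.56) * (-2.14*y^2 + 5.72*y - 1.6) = -2.3112*y^3 + 2.8392*y^2 + 7.1952*y - 2.496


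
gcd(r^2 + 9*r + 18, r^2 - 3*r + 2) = 1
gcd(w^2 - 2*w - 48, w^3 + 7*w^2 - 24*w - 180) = w + 6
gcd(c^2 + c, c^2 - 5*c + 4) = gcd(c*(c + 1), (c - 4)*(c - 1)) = 1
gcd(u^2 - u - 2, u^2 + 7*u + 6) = u + 1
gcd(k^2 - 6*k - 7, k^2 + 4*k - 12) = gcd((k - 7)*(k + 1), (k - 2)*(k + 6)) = 1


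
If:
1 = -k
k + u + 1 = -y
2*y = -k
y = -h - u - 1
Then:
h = -1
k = -1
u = -1/2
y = 1/2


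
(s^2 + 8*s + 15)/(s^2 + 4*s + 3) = (s + 5)/(s + 1)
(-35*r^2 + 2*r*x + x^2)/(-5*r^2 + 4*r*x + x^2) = (-35*r^2 + 2*r*x + x^2)/(-5*r^2 + 4*r*x + x^2)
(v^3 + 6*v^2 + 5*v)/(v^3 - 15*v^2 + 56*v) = (v^2 + 6*v + 5)/(v^2 - 15*v + 56)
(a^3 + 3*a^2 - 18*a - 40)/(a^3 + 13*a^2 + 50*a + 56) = (a^2 + a - 20)/(a^2 + 11*a + 28)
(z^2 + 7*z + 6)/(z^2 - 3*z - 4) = (z + 6)/(z - 4)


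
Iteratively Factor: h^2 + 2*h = (h)*(h + 2)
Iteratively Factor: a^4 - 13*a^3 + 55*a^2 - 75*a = (a - 5)*(a^3 - 8*a^2 + 15*a) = a*(a - 5)*(a^2 - 8*a + 15) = a*(a - 5)*(a - 3)*(a - 5)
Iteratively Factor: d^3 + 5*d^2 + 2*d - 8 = (d + 2)*(d^2 + 3*d - 4) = (d - 1)*(d + 2)*(d + 4)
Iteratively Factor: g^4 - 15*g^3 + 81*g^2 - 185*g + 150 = (g - 3)*(g^3 - 12*g^2 + 45*g - 50) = (g - 5)*(g - 3)*(g^2 - 7*g + 10) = (g - 5)*(g - 3)*(g - 2)*(g - 5)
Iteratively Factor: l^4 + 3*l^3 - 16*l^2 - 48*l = (l - 4)*(l^3 + 7*l^2 + 12*l) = (l - 4)*(l + 3)*(l^2 + 4*l) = l*(l - 4)*(l + 3)*(l + 4)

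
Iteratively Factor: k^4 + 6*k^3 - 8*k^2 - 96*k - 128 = (k + 2)*(k^3 + 4*k^2 - 16*k - 64) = (k - 4)*(k + 2)*(k^2 + 8*k + 16) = (k - 4)*(k + 2)*(k + 4)*(k + 4)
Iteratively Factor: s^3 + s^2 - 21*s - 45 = (s - 5)*(s^2 + 6*s + 9) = (s - 5)*(s + 3)*(s + 3)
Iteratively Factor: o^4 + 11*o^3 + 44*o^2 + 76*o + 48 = (o + 3)*(o^3 + 8*o^2 + 20*o + 16) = (o + 2)*(o + 3)*(o^2 + 6*o + 8) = (o + 2)^2*(o + 3)*(o + 4)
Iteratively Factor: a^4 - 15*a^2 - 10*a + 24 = (a - 1)*(a^3 + a^2 - 14*a - 24) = (a - 1)*(a + 3)*(a^2 - 2*a - 8) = (a - 4)*(a - 1)*(a + 3)*(a + 2)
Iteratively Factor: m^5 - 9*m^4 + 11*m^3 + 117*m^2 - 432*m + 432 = (m + 4)*(m^4 - 13*m^3 + 63*m^2 - 135*m + 108) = (m - 4)*(m + 4)*(m^3 - 9*m^2 + 27*m - 27) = (m - 4)*(m - 3)*(m + 4)*(m^2 - 6*m + 9) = (m - 4)*(m - 3)^2*(m + 4)*(m - 3)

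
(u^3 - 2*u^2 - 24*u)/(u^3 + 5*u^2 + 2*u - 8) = u*(u - 6)/(u^2 + u - 2)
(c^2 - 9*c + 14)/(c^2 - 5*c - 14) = (c - 2)/(c + 2)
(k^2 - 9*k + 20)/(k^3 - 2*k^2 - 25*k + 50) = (k - 4)/(k^2 + 3*k - 10)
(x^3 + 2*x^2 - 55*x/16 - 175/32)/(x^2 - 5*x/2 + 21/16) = (8*x^2 + 30*x + 25)/(2*(4*x - 3))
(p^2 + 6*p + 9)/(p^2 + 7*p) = (p^2 + 6*p + 9)/(p*(p + 7))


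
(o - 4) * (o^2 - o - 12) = o^3 - 5*o^2 - 8*o + 48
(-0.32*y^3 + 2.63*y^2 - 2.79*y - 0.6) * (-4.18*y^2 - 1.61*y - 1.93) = 1.3376*y^5 - 10.4782*y^4 + 8.0455*y^3 + 1.924*y^2 + 6.3507*y + 1.158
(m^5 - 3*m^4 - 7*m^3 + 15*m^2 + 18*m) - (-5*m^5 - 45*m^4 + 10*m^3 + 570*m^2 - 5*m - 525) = 6*m^5 + 42*m^4 - 17*m^3 - 555*m^2 + 23*m + 525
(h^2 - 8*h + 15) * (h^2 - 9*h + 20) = h^4 - 17*h^3 + 107*h^2 - 295*h + 300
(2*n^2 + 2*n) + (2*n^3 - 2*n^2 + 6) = 2*n^3 + 2*n + 6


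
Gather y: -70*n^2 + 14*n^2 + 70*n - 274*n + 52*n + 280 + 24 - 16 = -56*n^2 - 152*n + 288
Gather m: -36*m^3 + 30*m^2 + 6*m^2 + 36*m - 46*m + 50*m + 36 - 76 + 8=-36*m^3 + 36*m^2 + 40*m - 32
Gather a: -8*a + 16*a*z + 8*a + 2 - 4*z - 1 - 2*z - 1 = 16*a*z - 6*z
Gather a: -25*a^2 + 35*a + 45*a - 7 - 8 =-25*a^2 + 80*a - 15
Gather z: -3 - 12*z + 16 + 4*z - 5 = 8 - 8*z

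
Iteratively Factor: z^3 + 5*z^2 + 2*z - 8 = (z + 2)*(z^2 + 3*z - 4) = (z + 2)*(z + 4)*(z - 1)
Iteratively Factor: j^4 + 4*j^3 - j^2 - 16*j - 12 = (j + 2)*(j^3 + 2*j^2 - 5*j - 6) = (j - 2)*(j + 2)*(j^2 + 4*j + 3) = (j - 2)*(j + 2)*(j + 3)*(j + 1)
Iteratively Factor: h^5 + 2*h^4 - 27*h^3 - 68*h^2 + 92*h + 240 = (h - 5)*(h^4 + 7*h^3 + 8*h^2 - 28*h - 48) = (h - 5)*(h + 4)*(h^3 + 3*h^2 - 4*h - 12) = (h - 5)*(h - 2)*(h + 4)*(h^2 + 5*h + 6) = (h - 5)*(h - 2)*(h + 3)*(h + 4)*(h + 2)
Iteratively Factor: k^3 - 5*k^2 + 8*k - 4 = (k - 2)*(k^2 - 3*k + 2) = (k - 2)^2*(k - 1)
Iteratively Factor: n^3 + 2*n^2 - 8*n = (n + 4)*(n^2 - 2*n) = (n - 2)*(n + 4)*(n)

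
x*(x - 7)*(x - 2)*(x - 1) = x^4 - 10*x^3 + 23*x^2 - 14*x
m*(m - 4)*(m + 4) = m^3 - 16*m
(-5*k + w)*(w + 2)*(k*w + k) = -5*k^2*w^2 - 15*k^2*w - 10*k^2 + k*w^3 + 3*k*w^2 + 2*k*w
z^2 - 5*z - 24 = (z - 8)*(z + 3)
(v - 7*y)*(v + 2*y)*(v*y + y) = v^3*y - 5*v^2*y^2 + v^2*y - 14*v*y^3 - 5*v*y^2 - 14*y^3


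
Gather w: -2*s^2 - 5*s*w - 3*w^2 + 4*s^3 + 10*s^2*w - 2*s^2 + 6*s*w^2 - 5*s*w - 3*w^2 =4*s^3 - 4*s^2 + w^2*(6*s - 6) + w*(10*s^2 - 10*s)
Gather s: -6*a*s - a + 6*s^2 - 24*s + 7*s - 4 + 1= -a + 6*s^2 + s*(-6*a - 17) - 3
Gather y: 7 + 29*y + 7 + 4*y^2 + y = 4*y^2 + 30*y + 14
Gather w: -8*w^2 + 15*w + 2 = -8*w^2 + 15*w + 2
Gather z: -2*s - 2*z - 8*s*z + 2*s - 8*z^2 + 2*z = -8*s*z - 8*z^2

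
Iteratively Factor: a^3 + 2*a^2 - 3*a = (a)*(a^2 + 2*a - 3) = a*(a - 1)*(a + 3)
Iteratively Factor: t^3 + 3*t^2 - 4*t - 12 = (t + 2)*(t^2 + t - 6) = (t - 2)*(t + 2)*(t + 3)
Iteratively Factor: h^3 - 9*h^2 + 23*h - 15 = (h - 5)*(h^2 - 4*h + 3) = (h - 5)*(h - 3)*(h - 1)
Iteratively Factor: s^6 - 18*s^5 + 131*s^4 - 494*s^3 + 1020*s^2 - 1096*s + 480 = (s - 2)*(s^5 - 16*s^4 + 99*s^3 - 296*s^2 + 428*s - 240) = (s - 2)^2*(s^4 - 14*s^3 + 71*s^2 - 154*s + 120) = (s - 3)*(s - 2)^2*(s^3 - 11*s^2 + 38*s - 40) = (s - 3)*(s - 2)^3*(s^2 - 9*s + 20) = (s - 4)*(s - 3)*(s - 2)^3*(s - 5)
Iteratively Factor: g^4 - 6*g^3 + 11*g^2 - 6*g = (g - 2)*(g^3 - 4*g^2 + 3*g) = (g - 2)*(g - 1)*(g^2 - 3*g) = g*(g - 2)*(g - 1)*(g - 3)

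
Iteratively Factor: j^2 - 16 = (j - 4)*(j + 4)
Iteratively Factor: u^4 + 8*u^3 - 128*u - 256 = (u - 4)*(u^3 + 12*u^2 + 48*u + 64) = (u - 4)*(u + 4)*(u^2 + 8*u + 16) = (u - 4)*(u + 4)^2*(u + 4)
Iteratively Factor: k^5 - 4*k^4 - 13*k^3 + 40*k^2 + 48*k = (k + 3)*(k^4 - 7*k^3 + 8*k^2 + 16*k) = (k - 4)*(k + 3)*(k^3 - 3*k^2 - 4*k) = (k - 4)*(k + 1)*(k + 3)*(k^2 - 4*k) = k*(k - 4)*(k + 1)*(k + 3)*(k - 4)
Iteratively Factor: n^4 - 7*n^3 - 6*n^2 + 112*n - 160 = (n - 2)*(n^3 - 5*n^2 - 16*n + 80) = (n - 2)*(n + 4)*(n^2 - 9*n + 20) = (n - 5)*(n - 2)*(n + 4)*(n - 4)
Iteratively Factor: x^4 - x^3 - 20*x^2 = (x + 4)*(x^3 - 5*x^2) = (x - 5)*(x + 4)*(x^2) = x*(x - 5)*(x + 4)*(x)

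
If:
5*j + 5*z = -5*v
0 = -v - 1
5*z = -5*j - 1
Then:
No Solution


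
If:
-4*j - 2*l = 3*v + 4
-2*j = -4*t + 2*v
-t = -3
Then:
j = 6 - v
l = v/2 - 14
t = 3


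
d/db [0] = 0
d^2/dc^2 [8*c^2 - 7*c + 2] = 16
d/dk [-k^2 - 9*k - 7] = -2*k - 9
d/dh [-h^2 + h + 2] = 1 - 2*h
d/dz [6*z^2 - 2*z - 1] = 12*z - 2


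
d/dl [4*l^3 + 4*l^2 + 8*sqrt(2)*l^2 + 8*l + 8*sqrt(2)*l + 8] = 12*l^2 + 8*l + 16*sqrt(2)*l + 8 + 8*sqrt(2)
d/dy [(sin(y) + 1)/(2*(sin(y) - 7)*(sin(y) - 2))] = (-2*sin(y) + cos(y)^2 + 22)*cos(y)/(2*(sin(y) - 7)^2*(sin(y) - 2)^2)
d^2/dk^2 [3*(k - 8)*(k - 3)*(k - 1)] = 18*k - 72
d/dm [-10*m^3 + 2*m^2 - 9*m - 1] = -30*m^2 + 4*m - 9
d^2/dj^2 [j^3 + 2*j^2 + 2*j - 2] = 6*j + 4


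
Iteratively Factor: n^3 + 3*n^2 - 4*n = (n + 4)*(n^2 - n) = (n - 1)*(n + 4)*(n)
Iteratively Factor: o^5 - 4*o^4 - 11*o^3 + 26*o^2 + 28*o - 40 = (o + 2)*(o^4 - 6*o^3 + o^2 + 24*o - 20) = (o + 2)^2*(o^3 - 8*o^2 + 17*o - 10) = (o - 2)*(o + 2)^2*(o^2 - 6*o + 5) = (o - 5)*(o - 2)*(o + 2)^2*(o - 1)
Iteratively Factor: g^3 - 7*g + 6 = (g - 1)*(g^2 + g - 6) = (g - 1)*(g + 3)*(g - 2)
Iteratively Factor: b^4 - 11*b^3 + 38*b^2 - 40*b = (b - 5)*(b^3 - 6*b^2 + 8*b) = (b - 5)*(b - 4)*(b^2 - 2*b) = (b - 5)*(b - 4)*(b - 2)*(b)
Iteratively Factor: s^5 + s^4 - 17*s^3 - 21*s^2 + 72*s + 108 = (s + 2)*(s^4 - s^3 - 15*s^2 + 9*s + 54) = (s - 3)*(s + 2)*(s^3 + 2*s^2 - 9*s - 18) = (s - 3)*(s + 2)^2*(s^2 - 9) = (s - 3)*(s + 2)^2*(s + 3)*(s - 3)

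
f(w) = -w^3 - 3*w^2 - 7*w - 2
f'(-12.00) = -367.00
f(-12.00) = 1378.00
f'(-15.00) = -592.00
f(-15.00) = 2803.00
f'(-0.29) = -5.51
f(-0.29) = -0.20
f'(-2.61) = -11.78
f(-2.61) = 13.61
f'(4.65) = -99.77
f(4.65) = -199.96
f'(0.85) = -14.27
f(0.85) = -10.73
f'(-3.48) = -22.45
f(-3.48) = 28.17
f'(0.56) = -11.30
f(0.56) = -7.04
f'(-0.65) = -4.37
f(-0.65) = 1.56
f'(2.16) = -33.96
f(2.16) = -41.19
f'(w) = -3*w^2 - 6*w - 7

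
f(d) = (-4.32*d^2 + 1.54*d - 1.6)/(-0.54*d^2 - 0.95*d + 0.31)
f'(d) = (1.54 - 8.64*d)/(-0.54*d^2 - 0.95*d + 0.31) + (1.08*d + 0.95)*(-4.32*d^2 + 1.54*d - 1.6)/(-0.54*d^2 - 0.95*d + 0.31)^2 = (4.9356*d^2 - 4.4064*d - 1.0426)/(0.2916*d^4 + 1.026*d^3 + 0.5677*d^2 - 0.589*d + 0.0961)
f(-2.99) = 26.73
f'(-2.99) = 20.00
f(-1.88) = -105.45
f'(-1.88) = 702.74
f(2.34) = 4.45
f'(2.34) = 0.66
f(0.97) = 3.73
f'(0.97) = -0.54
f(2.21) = 4.36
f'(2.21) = 0.68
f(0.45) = 7.85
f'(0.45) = -39.37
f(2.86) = 4.77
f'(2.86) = 0.57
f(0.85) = 3.84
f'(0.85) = -1.55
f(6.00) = 5.96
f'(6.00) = 0.24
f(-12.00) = 9.72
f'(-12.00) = 0.17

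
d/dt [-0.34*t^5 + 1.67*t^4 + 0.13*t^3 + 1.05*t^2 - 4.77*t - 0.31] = -1.7*t^4 + 6.68*t^3 + 0.39*t^2 + 2.1*t - 4.77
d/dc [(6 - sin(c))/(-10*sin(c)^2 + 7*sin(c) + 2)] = (-10*sin(c)^2 + 120*sin(c) - 44)*cos(c)/(-10*sin(c)^2 + 7*sin(c) + 2)^2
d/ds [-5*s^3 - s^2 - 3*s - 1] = -15*s^2 - 2*s - 3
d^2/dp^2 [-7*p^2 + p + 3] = -14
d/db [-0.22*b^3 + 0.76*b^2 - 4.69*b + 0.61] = -0.66*b^2 + 1.52*b - 4.69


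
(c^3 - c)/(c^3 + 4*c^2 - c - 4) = c/(c + 4)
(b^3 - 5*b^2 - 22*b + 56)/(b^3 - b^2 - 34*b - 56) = (b - 2)/(b + 2)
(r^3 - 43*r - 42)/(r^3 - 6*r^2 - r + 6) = (r^2 - r - 42)/(r^2 - 7*r + 6)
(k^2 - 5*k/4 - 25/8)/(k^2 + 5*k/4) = (k - 5/2)/k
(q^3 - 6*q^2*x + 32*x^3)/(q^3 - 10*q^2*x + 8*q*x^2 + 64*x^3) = (-q + 4*x)/(-q + 8*x)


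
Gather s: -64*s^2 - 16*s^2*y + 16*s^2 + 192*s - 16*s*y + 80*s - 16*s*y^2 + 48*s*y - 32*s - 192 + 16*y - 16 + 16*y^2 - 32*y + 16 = s^2*(-16*y - 48) + s*(-16*y^2 + 32*y + 240) + 16*y^2 - 16*y - 192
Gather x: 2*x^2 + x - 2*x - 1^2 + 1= 2*x^2 - x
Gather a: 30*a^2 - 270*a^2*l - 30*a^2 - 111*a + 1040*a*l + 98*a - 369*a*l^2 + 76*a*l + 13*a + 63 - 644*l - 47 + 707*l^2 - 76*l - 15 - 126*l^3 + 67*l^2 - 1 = -270*a^2*l + a*(-369*l^2 + 1116*l) - 126*l^3 + 774*l^2 - 720*l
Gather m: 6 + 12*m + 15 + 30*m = 42*m + 21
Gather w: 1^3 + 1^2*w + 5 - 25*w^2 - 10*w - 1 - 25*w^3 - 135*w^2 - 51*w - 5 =-25*w^3 - 160*w^2 - 60*w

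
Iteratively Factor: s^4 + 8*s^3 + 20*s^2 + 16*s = (s)*(s^3 + 8*s^2 + 20*s + 16) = s*(s + 4)*(s^2 + 4*s + 4) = s*(s + 2)*(s + 4)*(s + 2)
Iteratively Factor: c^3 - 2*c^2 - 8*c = (c - 4)*(c^2 + 2*c) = c*(c - 4)*(c + 2)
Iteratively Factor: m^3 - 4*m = (m - 2)*(m^2 + 2*m) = (m - 2)*(m + 2)*(m)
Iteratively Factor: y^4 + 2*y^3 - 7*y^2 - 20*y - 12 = (y + 2)*(y^3 - 7*y - 6) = (y - 3)*(y + 2)*(y^2 + 3*y + 2) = (y - 3)*(y + 1)*(y + 2)*(y + 2)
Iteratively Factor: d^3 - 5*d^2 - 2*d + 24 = (d - 3)*(d^2 - 2*d - 8) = (d - 3)*(d + 2)*(d - 4)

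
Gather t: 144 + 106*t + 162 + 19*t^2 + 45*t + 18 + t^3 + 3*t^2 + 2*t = t^3 + 22*t^2 + 153*t + 324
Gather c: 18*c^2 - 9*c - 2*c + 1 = 18*c^2 - 11*c + 1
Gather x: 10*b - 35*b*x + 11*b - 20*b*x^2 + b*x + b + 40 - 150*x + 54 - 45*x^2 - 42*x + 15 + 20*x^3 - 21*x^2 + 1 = 22*b + 20*x^3 + x^2*(-20*b - 66) + x*(-34*b - 192) + 110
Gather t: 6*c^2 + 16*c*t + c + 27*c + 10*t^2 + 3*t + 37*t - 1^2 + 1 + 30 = 6*c^2 + 28*c + 10*t^2 + t*(16*c + 40) + 30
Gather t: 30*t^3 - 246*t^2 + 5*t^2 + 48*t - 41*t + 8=30*t^3 - 241*t^2 + 7*t + 8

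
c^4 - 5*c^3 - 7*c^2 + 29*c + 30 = (c - 5)*(c - 3)*(c + 1)*(c + 2)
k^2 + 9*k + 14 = (k + 2)*(k + 7)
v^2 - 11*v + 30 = (v - 6)*(v - 5)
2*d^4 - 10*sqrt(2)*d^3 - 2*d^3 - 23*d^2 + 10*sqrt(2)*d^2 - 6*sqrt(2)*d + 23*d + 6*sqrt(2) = (d - 1)*(d - 6*sqrt(2))*(sqrt(2)*d + 1)^2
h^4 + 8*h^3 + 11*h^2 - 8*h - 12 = (h - 1)*(h + 1)*(h + 2)*(h + 6)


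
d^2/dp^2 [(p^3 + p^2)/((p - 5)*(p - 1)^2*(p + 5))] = 2*(p^7 + 5*p^6 + 75*p^5 - 225*p^4 - 225*p^3 + 75*p^2 + 3125*p + 625)/(p^10 - 4*p^9 - 69*p^8 + 296*p^7 + 1426*p^6 - 7200*p^5 - 4450*p^4 + 55000*p^3 - 91875*p^2 + 62500*p - 15625)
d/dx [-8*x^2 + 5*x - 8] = 5 - 16*x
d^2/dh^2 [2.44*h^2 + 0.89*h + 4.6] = 4.88000000000000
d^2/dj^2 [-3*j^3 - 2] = -18*j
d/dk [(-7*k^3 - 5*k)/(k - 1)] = (-14*k^3 + 21*k^2 + 5)/(k^2 - 2*k + 1)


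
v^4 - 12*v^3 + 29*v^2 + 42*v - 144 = (v - 8)*(v - 3)^2*(v + 2)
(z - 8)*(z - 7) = z^2 - 15*z + 56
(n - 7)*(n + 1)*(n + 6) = n^3 - 43*n - 42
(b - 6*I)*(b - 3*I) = b^2 - 9*I*b - 18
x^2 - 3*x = x*(x - 3)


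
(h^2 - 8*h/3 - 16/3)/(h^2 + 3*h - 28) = (h + 4/3)/(h + 7)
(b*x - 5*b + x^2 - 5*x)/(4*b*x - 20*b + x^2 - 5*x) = (b + x)/(4*b + x)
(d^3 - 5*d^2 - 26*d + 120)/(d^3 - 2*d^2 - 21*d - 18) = (d^2 + d - 20)/(d^2 + 4*d + 3)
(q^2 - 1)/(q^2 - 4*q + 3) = (q + 1)/(q - 3)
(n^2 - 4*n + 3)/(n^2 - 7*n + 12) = (n - 1)/(n - 4)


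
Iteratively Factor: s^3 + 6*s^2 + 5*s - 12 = (s + 4)*(s^2 + 2*s - 3) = (s - 1)*(s + 4)*(s + 3)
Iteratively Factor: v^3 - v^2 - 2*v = (v - 2)*(v^2 + v) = v*(v - 2)*(v + 1)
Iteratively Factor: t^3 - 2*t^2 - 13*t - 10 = (t + 2)*(t^2 - 4*t - 5) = (t - 5)*(t + 2)*(t + 1)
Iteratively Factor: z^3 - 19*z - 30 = (z + 2)*(z^2 - 2*z - 15) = (z + 2)*(z + 3)*(z - 5)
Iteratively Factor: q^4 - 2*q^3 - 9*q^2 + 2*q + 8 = (q + 2)*(q^3 - 4*q^2 - q + 4) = (q + 1)*(q + 2)*(q^2 - 5*q + 4) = (q - 1)*(q + 1)*(q + 2)*(q - 4)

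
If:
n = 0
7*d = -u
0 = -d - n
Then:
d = 0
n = 0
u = 0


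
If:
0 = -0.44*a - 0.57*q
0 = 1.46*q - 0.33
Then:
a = -0.29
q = 0.23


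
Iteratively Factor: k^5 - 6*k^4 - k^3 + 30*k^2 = (k - 5)*(k^4 - k^3 - 6*k^2) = (k - 5)*(k + 2)*(k^3 - 3*k^2) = k*(k - 5)*(k + 2)*(k^2 - 3*k) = k^2*(k - 5)*(k + 2)*(k - 3)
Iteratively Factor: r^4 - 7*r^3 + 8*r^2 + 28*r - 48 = (r - 3)*(r^3 - 4*r^2 - 4*r + 16) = (r - 4)*(r - 3)*(r^2 - 4) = (r - 4)*(r - 3)*(r + 2)*(r - 2)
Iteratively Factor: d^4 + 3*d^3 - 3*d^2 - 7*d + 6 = (d + 3)*(d^3 - 3*d + 2) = (d - 1)*(d + 3)*(d^2 + d - 2) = (d - 1)*(d + 2)*(d + 3)*(d - 1)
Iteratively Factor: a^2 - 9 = (a + 3)*(a - 3)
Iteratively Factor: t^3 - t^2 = (t)*(t^2 - t) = t^2*(t - 1)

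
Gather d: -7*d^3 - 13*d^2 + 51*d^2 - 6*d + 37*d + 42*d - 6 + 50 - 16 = -7*d^3 + 38*d^2 + 73*d + 28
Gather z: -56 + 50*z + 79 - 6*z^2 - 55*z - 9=-6*z^2 - 5*z + 14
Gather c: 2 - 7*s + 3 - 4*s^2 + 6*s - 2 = -4*s^2 - s + 3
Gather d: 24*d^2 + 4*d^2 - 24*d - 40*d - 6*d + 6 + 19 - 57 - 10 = 28*d^2 - 70*d - 42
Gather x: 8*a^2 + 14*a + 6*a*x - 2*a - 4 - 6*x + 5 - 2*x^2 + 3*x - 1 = 8*a^2 + 12*a - 2*x^2 + x*(6*a - 3)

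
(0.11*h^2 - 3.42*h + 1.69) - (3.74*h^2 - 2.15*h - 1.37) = -3.63*h^2 - 1.27*h + 3.06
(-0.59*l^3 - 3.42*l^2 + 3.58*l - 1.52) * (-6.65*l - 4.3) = 3.9235*l^4 + 25.28*l^3 - 9.101*l^2 - 5.286*l + 6.536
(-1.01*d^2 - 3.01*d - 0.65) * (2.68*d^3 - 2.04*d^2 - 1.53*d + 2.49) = -2.7068*d^5 - 6.0064*d^4 + 5.9437*d^3 + 3.4164*d^2 - 6.5004*d - 1.6185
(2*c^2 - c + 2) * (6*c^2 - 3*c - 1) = 12*c^4 - 12*c^3 + 13*c^2 - 5*c - 2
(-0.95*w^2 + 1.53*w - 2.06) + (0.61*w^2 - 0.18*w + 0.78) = -0.34*w^2 + 1.35*w - 1.28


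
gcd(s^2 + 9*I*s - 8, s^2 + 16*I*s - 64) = s + 8*I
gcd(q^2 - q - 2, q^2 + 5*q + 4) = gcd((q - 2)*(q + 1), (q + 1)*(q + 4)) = q + 1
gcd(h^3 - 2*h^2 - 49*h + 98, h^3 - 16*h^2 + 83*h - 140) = h - 7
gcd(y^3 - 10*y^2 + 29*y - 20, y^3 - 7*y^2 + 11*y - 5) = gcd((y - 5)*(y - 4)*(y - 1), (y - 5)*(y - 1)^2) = y^2 - 6*y + 5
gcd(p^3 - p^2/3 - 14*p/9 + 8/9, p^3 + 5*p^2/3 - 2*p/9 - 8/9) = p^2 + 2*p/3 - 8/9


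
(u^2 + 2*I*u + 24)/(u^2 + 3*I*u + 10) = (u^2 + 2*I*u + 24)/(u^2 + 3*I*u + 10)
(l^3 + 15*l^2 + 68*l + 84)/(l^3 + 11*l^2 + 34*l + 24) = (l^2 + 9*l + 14)/(l^2 + 5*l + 4)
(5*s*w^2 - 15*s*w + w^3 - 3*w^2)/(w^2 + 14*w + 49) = w*(5*s*w - 15*s + w^2 - 3*w)/(w^2 + 14*w + 49)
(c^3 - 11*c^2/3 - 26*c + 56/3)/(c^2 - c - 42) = (3*c^2 + 10*c - 8)/(3*(c + 6))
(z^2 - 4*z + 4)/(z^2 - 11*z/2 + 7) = 2*(z - 2)/(2*z - 7)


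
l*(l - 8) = l^2 - 8*l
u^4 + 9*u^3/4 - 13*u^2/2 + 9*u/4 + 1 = (u - 1)^2*(u + 1/4)*(u + 4)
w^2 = w^2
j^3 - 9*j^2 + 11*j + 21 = (j - 7)*(j - 3)*(j + 1)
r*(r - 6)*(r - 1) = r^3 - 7*r^2 + 6*r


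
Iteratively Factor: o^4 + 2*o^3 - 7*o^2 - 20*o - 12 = (o + 1)*(o^3 + o^2 - 8*o - 12) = (o - 3)*(o + 1)*(o^2 + 4*o + 4) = (o - 3)*(o + 1)*(o + 2)*(o + 2)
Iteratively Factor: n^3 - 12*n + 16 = (n - 2)*(n^2 + 2*n - 8) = (n - 2)*(n + 4)*(n - 2)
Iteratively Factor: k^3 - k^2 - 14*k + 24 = (k - 2)*(k^2 + k - 12) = (k - 3)*(k - 2)*(k + 4)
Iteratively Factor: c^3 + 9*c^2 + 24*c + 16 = (c + 1)*(c^2 + 8*c + 16) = (c + 1)*(c + 4)*(c + 4)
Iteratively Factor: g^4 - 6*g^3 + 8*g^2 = (g - 4)*(g^3 - 2*g^2) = g*(g - 4)*(g^2 - 2*g) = g^2*(g - 4)*(g - 2)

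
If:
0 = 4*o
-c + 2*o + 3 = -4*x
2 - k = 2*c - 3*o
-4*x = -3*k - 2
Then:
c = 11/7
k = -8/7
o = 0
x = -5/14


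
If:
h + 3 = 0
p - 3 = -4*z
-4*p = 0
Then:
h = -3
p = 0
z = 3/4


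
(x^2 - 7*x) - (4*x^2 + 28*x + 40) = -3*x^2 - 35*x - 40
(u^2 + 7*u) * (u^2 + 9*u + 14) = u^4 + 16*u^3 + 77*u^2 + 98*u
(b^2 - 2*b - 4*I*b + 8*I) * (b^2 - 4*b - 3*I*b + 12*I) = b^4 - 6*b^3 - 7*I*b^3 - 4*b^2 + 42*I*b^2 + 72*b - 56*I*b - 96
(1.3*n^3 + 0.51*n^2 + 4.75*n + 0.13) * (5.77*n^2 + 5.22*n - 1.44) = 7.501*n^5 + 9.7287*n^4 + 28.1977*n^3 + 24.8107*n^2 - 6.1614*n - 0.1872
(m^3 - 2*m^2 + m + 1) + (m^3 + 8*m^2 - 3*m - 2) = 2*m^3 + 6*m^2 - 2*m - 1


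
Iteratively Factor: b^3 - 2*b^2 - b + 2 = (b - 1)*(b^2 - b - 2) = (b - 1)*(b + 1)*(b - 2)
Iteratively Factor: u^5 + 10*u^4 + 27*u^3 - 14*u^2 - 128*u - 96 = (u + 3)*(u^4 + 7*u^3 + 6*u^2 - 32*u - 32) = (u + 1)*(u + 3)*(u^3 + 6*u^2 - 32) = (u + 1)*(u + 3)*(u + 4)*(u^2 + 2*u - 8) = (u + 1)*(u + 3)*(u + 4)^2*(u - 2)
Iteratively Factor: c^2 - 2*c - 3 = (c - 3)*(c + 1)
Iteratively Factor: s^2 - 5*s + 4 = (s - 4)*(s - 1)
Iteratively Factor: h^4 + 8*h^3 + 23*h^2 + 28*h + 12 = (h + 2)*(h^3 + 6*h^2 + 11*h + 6) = (h + 1)*(h + 2)*(h^2 + 5*h + 6) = (h + 1)*(h + 2)^2*(h + 3)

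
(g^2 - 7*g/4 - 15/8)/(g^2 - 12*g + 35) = (8*g^2 - 14*g - 15)/(8*(g^2 - 12*g + 35))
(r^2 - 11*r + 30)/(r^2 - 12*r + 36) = (r - 5)/(r - 6)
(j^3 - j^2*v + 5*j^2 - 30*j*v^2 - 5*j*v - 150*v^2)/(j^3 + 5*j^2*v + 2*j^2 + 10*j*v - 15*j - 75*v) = (j - 6*v)/(j - 3)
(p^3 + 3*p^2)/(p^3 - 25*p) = p*(p + 3)/(p^2 - 25)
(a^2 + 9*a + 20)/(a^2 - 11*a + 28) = (a^2 + 9*a + 20)/(a^2 - 11*a + 28)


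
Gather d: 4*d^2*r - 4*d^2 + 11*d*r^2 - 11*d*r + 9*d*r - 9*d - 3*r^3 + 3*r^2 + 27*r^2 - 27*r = d^2*(4*r - 4) + d*(11*r^2 - 2*r - 9) - 3*r^3 + 30*r^2 - 27*r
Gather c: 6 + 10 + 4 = 20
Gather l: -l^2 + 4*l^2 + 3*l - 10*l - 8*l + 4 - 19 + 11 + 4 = 3*l^2 - 15*l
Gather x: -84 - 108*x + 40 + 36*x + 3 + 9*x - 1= -63*x - 42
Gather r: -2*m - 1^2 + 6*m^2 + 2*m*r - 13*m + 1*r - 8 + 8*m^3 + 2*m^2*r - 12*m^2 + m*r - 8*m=8*m^3 - 6*m^2 - 23*m + r*(2*m^2 + 3*m + 1) - 9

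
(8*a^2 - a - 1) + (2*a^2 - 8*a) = 10*a^2 - 9*a - 1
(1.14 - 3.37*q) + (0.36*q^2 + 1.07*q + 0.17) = 0.36*q^2 - 2.3*q + 1.31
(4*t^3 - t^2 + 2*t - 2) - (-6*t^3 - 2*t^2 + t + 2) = 10*t^3 + t^2 + t - 4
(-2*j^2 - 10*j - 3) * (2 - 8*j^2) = 16*j^4 + 80*j^3 + 20*j^2 - 20*j - 6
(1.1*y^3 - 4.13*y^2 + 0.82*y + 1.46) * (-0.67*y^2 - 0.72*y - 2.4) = -0.737*y^5 + 1.9751*y^4 - 0.2158*y^3 + 8.3434*y^2 - 3.0192*y - 3.504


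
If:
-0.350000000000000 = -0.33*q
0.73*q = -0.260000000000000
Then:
No Solution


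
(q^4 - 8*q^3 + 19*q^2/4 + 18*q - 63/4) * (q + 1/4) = q^5 - 31*q^4/4 + 11*q^3/4 + 307*q^2/16 - 45*q/4 - 63/16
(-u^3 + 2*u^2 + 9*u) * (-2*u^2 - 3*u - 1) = 2*u^5 - u^4 - 23*u^3 - 29*u^2 - 9*u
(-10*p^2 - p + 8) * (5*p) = -50*p^3 - 5*p^2 + 40*p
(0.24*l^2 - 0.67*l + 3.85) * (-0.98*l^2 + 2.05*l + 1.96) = -0.2352*l^4 + 1.1486*l^3 - 4.6761*l^2 + 6.5793*l + 7.546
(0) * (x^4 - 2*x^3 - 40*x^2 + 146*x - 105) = 0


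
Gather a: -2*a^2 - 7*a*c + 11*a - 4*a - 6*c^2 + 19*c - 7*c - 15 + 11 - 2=-2*a^2 + a*(7 - 7*c) - 6*c^2 + 12*c - 6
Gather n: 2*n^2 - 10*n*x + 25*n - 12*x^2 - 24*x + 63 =2*n^2 + n*(25 - 10*x) - 12*x^2 - 24*x + 63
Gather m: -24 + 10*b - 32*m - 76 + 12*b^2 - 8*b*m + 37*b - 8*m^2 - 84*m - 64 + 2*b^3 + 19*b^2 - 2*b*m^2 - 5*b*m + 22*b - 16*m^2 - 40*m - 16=2*b^3 + 31*b^2 + 69*b + m^2*(-2*b - 24) + m*(-13*b - 156) - 180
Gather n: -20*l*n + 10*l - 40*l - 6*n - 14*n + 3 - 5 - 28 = -30*l + n*(-20*l - 20) - 30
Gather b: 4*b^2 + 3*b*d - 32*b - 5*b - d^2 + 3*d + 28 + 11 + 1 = 4*b^2 + b*(3*d - 37) - d^2 + 3*d + 40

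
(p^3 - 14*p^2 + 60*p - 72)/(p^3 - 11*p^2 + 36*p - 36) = (p - 6)/(p - 3)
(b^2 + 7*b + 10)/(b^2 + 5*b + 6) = (b + 5)/(b + 3)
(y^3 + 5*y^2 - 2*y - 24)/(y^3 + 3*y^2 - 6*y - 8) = (y + 3)/(y + 1)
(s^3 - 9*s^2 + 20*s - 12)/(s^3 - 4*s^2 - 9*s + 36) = (s^3 - 9*s^2 + 20*s - 12)/(s^3 - 4*s^2 - 9*s + 36)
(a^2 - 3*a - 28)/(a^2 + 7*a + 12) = (a - 7)/(a + 3)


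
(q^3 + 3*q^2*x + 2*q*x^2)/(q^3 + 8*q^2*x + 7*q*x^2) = (q + 2*x)/(q + 7*x)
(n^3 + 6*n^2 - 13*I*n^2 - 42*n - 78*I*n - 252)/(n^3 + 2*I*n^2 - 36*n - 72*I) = (n^2 - 13*I*n - 42)/(n^2 + 2*n*(-3 + I) - 12*I)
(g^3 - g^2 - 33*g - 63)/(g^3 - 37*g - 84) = (g + 3)/(g + 4)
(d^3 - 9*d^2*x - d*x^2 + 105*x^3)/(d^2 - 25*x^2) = (d^2 - 4*d*x - 21*x^2)/(d + 5*x)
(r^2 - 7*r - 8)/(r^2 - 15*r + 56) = (r + 1)/(r - 7)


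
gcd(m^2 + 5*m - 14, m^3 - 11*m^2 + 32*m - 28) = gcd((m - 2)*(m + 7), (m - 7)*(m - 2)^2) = m - 2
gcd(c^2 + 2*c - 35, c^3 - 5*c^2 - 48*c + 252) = c + 7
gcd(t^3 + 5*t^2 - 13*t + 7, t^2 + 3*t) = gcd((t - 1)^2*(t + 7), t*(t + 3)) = 1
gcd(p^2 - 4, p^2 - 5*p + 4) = 1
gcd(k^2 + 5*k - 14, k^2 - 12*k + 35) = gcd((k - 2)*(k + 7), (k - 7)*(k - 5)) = 1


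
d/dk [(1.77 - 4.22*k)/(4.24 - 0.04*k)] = (75.56528 - 0.71288*k)/(0.04*k - 4.24)^3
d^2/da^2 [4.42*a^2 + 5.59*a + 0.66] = 8.84000000000000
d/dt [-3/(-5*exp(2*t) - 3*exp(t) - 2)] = (-30*exp(t) - 9)*exp(t)/(5*exp(2*t) + 3*exp(t) + 2)^2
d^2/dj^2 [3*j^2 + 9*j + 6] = 6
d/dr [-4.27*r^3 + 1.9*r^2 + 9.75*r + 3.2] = -12.81*r^2 + 3.8*r + 9.75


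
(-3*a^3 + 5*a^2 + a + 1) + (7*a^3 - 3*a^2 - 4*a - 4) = 4*a^3 + 2*a^2 - 3*a - 3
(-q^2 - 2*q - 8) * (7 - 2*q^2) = 2*q^4 + 4*q^3 + 9*q^2 - 14*q - 56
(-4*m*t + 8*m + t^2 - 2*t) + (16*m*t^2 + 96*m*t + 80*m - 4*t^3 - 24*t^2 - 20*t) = 16*m*t^2 + 92*m*t + 88*m - 4*t^3 - 23*t^2 - 22*t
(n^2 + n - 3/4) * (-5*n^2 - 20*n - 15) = -5*n^4 - 25*n^3 - 125*n^2/4 + 45/4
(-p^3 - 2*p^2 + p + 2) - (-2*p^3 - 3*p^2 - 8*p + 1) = p^3 + p^2 + 9*p + 1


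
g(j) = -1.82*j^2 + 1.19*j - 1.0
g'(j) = 1.19 - 3.64*j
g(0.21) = -0.83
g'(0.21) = 0.43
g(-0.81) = -3.16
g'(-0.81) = 4.14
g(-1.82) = -9.19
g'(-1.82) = 7.81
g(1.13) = -1.98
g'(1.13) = -2.92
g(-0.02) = -1.02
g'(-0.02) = 1.26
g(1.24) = -2.32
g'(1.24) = -3.32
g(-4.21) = -38.27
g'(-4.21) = 16.51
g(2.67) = -10.80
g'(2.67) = -8.53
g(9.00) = -137.71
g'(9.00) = -31.57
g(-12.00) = -277.36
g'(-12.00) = 44.87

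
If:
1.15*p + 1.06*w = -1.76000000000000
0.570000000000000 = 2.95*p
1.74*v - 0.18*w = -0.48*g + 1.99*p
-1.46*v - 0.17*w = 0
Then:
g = -0.69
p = 0.19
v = 0.22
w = -1.87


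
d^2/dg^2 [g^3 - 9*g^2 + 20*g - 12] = 6*g - 18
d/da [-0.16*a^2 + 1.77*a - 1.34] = 1.77 - 0.32*a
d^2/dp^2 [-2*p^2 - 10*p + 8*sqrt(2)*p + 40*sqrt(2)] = -4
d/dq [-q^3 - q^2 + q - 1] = -3*q^2 - 2*q + 1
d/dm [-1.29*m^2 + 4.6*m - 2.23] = 4.6 - 2.58*m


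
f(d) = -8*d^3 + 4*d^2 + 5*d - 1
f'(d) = -24*d^2 + 8*d + 5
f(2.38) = -74.29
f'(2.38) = -111.91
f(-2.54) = 143.20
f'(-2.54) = -170.16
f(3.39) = -249.75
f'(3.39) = -243.69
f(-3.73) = 451.16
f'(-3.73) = -358.75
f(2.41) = -77.70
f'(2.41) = -115.11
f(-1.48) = 26.30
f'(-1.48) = -59.41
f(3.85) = -378.99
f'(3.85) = -319.94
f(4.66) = -700.40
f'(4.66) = -478.89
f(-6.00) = 1841.00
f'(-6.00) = -907.00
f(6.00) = -1555.00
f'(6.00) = -811.00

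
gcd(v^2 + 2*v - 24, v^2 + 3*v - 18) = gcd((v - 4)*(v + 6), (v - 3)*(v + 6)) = v + 6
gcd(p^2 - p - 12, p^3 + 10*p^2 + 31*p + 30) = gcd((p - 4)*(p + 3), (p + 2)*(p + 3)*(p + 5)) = p + 3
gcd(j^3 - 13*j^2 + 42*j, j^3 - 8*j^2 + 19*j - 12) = 1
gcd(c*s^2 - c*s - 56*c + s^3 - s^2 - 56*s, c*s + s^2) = c + s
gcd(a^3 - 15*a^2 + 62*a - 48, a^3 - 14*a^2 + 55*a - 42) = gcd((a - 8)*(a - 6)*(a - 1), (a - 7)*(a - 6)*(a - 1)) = a^2 - 7*a + 6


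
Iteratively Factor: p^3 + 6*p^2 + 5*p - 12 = (p - 1)*(p^2 + 7*p + 12) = (p - 1)*(p + 3)*(p + 4)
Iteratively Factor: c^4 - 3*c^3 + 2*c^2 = (c - 2)*(c^3 - c^2) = (c - 2)*(c - 1)*(c^2) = c*(c - 2)*(c - 1)*(c)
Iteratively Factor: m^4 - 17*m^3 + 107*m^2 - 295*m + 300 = (m - 4)*(m^3 - 13*m^2 + 55*m - 75) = (m - 5)*(m - 4)*(m^2 - 8*m + 15) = (m - 5)^2*(m - 4)*(m - 3)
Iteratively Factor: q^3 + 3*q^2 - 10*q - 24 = (q + 2)*(q^2 + q - 12) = (q - 3)*(q + 2)*(q + 4)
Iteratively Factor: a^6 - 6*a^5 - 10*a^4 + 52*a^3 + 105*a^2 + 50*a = (a)*(a^5 - 6*a^4 - 10*a^3 + 52*a^2 + 105*a + 50) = a*(a + 1)*(a^4 - 7*a^3 - 3*a^2 + 55*a + 50) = a*(a + 1)*(a + 2)*(a^3 - 9*a^2 + 15*a + 25) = a*(a - 5)*(a + 1)*(a + 2)*(a^2 - 4*a - 5) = a*(a - 5)*(a + 1)^2*(a + 2)*(a - 5)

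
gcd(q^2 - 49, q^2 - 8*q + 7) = q - 7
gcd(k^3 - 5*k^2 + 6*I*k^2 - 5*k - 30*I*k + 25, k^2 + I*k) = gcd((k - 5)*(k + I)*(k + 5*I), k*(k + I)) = k + I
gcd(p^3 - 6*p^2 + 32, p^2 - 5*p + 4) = p - 4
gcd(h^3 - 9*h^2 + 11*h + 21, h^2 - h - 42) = h - 7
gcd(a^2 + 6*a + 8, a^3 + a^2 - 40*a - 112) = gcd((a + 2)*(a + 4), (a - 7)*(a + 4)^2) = a + 4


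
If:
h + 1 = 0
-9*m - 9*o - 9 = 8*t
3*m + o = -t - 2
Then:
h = -1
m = -t/18 - 1/2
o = -5*t/6 - 1/2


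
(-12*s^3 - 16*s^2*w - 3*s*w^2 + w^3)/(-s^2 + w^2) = (12*s^2 + 4*s*w - w^2)/(s - w)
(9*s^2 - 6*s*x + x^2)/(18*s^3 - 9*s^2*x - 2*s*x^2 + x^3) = (-3*s + x)/(-6*s^2 + s*x + x^2)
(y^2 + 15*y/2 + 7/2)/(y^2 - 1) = (2*y^2 + 15*y + 7)/(2*(y^2 - 1))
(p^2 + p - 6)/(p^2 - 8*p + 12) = (p + 3)/(p - 6)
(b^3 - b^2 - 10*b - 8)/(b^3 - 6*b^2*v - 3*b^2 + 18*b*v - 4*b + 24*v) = (-b - 2)/(-b + 6*v)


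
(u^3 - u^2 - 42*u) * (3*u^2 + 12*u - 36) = 3*u^5 + 9*u^4 - 174*u^3 - 468*u^2 + 1512*u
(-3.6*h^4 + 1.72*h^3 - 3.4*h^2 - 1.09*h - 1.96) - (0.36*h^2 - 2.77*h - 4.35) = -3.6*h^4 + 1.72*h^3 - 3.76*h^2 + 1.68*h + 2.39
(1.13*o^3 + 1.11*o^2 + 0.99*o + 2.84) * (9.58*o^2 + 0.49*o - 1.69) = 10.8254*o^5 + 11.1875*o^4 + 8.1184*o^3 + 25.8164*o^2 - 0.2815*o - 4.7996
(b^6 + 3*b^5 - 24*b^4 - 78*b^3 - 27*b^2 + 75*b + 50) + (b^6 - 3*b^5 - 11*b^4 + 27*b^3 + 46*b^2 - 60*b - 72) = 2*b^6 - 35*b^4 - 51*b^3 + 19*b^2 + 15*b - 22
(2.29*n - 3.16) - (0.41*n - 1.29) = 1.88*n - 1.87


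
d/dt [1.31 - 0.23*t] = -0.230000000000000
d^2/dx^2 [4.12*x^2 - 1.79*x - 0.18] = 8.24000000000000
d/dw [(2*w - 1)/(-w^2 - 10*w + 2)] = 2*(w^2 - w - 3)/(w^4 + 20*w^3 + 96*w^2 - 40*w + 4)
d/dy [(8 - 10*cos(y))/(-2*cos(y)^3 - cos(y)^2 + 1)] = 2*(7*cos(y) - 19*cos(2*y)/2 + 5*cos(3*y) - 9/2)*sin(y)/(2*cos(y)^3 + cos(y)^2 - 1)^2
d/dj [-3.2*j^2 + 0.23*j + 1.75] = 0.23 - 6.4*j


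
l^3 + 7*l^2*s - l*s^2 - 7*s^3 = (l - s)*(l + s)*(l + 7*s)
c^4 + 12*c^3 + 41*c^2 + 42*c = c*(c + 2)*(c + 3)*(c + 7)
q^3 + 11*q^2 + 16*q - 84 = (q - 2)*(q + 6)*(q + 7)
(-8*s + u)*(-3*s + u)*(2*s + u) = 48*s^3 + 2*s^2*u - 9*s*u^2 + u^3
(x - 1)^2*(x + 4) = x^3 + 2*x^2 - 7*x + 4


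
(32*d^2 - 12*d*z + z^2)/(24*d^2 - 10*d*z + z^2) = (-8*d + z)/(-6*d + z)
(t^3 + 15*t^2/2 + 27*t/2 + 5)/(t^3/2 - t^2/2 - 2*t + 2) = (2*t^2 + 11*t + 5)/(t^2 - 3*t + 2)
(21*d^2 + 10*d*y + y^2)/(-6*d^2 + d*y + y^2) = (7*d + y)/(-2*d + y)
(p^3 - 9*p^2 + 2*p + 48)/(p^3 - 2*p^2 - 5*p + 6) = (p - 8)/(p - 1)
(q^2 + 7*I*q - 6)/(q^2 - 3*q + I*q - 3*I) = (q + 6*I)/(q - 3)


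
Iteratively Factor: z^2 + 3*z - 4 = (z + 4)*(z - 1)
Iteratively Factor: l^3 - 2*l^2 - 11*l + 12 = (l - 1)*(l^2 - l - 12) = (l - 4)*(l - 1)*(l + 3)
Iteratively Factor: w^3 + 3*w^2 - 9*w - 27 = (w + 3)*(w^2 - 9) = (w + 3)^2*(w - 3)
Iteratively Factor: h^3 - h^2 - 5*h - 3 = (h + 1)*(h^2 - 2*h - 3) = (h - 3)*(h + 1)*(h + 1)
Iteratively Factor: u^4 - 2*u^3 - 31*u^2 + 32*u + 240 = (u - 5)*(u^3 + 3*u^2 - 16*u - 48) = (u - 5)*(u - 4)*(u^2 + 7*u + 12) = (u - 5)*(u - 4)*(u + 3)*(u + 4)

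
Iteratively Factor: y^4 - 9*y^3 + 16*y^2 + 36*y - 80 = (y - 5)*(y^3 - 4*y^2 - 4*y + 16) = (y - 5)*(y - 2)*(y^2 - 2*y - 8) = (y - 5)*(y - 4)*(y - 2)*(y + 2)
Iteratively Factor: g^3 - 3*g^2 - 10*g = (g + 2)*(g^2 - 5*g) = (g - 5)*(g + 2)*(g)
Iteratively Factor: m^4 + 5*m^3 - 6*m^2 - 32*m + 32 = (m - 2)*(m^3 + 7*m^2 + 8*m - 16) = (m - 2)*(m - 1)*(m^2 + 8*m + 16) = (m - 2)*(m - 1)*(m + 4)*(m + 4)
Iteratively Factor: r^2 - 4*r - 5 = (r + 1)*(r - 5)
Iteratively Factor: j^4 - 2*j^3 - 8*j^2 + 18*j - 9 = (j - 1)*(j^3 - j^2 - 9*j + 9) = (j - 1)*(j + 3)*(j^2 - 4*j + 3) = (j - 3)*(j - 1)*(j + 3)*(j - 1)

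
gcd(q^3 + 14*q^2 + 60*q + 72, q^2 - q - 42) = q + 6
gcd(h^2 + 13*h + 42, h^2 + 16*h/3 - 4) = h + 6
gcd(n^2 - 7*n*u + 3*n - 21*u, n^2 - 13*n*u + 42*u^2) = -n + 7*u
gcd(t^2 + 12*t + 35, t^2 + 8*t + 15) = t + 5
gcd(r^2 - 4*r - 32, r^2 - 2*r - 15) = 1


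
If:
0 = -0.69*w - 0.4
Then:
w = -0.58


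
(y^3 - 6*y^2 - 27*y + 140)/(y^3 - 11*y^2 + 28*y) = (y + 5)/y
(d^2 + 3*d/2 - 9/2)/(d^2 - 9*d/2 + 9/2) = (d + 3)/(d - 3)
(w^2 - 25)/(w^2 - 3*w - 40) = (w - 5)/(w - 8)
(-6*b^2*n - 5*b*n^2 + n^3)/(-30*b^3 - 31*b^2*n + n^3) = n/(5*b + n)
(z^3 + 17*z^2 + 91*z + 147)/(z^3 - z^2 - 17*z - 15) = (z^2 + 14*z + 49)/(z^2 - 4*z - 5)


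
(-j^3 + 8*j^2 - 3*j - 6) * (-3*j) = 3*j^4 - 24*j^3 + 9*j^2 + 18*j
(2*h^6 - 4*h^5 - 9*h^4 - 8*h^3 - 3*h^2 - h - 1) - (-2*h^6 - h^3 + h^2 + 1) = 4*h^6 - 4*h^5 - 9*h^4 - 7*h^3 - 4*h^2 - h - 2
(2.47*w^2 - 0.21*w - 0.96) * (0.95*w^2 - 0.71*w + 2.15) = 2.3465*w^4 - 1.9532*w^3 + 4.5476*w^2 + 0.2301*w - 2.064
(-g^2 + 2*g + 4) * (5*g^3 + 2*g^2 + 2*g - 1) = -5*g^5 + 8*g^4 + 22*g^3 + 13*g^2 + 6*g - 4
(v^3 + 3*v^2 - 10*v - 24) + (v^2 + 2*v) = v^3 + 4*v^2 - 8*v - 24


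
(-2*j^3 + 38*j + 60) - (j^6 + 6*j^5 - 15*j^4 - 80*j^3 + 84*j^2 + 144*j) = -j^6 - 6*j^5 + 15*j^4 + 78*j^3 - 84*j^2 - 106*j + 60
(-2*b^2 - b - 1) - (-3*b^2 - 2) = b^2 - b + 1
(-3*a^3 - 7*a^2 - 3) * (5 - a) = 3*a^4 - 8*a^3 - 35*a^2 + 3*a - 15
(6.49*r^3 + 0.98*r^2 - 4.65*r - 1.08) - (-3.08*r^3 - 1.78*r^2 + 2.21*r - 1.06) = 9.57*r^3 + 2.76*r^2 - 6.86*r - 0.02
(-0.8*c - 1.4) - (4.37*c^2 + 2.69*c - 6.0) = -4.37*c^2 - 3.49*c + 4.6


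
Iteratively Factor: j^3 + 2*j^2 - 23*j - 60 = (j - 5)*(j^2 + 7*j + 12) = (j - 5)*(j + 4)*(j + 3)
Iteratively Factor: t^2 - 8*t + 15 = (t - 3)*(t - 5)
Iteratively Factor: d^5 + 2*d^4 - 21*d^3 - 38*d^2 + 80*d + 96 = (d - 2)*(d^4 + 4*d^3 - 13*d^2 - 64*d - 48) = (d - 2)*(d + 4)*(d^3 - 13*d - 12) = (d - 4)*(d - 2)*(d + 4)*(d^2 + 4*d + 3) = (d - 4)*(d - 2)*(d + 3)*(d + 4)*(d + 1)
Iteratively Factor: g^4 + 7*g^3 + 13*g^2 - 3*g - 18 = (g - 1)*(g^3 + 8*g^2 + 21*g + 18) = (g - 1)*(g + 2)*(g^2 + 6*g + 9) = (g - 1)*(g + 2)*(g + 3)*(g + 3)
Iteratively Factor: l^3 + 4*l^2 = (l + 4)*(l^2) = l*(l + 4)*(l)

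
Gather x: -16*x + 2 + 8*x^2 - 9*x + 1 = 8*x^2 - 25*x + 3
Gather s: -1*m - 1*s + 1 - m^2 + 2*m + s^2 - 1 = -m^2 + m + s^2 - s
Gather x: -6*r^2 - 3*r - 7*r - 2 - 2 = -6*r^2 - 10*r - 4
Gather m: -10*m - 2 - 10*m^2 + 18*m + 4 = -10*m^2 + 8*m + 2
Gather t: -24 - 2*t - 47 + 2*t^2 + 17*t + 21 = 2*t^2 + 15*t - 50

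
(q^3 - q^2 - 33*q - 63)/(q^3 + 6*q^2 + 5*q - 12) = (q^2 - 4*q - 21)/(q^2 + 3*q - 4)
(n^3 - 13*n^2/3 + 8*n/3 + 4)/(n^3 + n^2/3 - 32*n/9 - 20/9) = 3*(n - 3)/(3*n + 5)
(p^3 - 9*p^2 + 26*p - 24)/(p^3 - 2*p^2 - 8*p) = (p^2 - 5*p + 6)/(p*(p + 2))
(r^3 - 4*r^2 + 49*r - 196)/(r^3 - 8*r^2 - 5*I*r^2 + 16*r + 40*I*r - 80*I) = (r^2 + 49)/(r^2 - r*(4 + 5*I) + 20*I)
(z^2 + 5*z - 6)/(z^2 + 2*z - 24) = (z - 1)/(z - 4)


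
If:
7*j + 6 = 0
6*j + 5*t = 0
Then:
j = -6/7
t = 36/35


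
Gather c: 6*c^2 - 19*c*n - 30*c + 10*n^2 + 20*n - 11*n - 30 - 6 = 6*c^2 + c*(-19*n - 30) + 10*n^2 + 9*n - 36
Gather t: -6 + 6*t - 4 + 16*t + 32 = 22*t + 22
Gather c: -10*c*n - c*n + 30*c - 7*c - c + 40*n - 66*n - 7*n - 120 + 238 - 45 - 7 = c*(22 - 11*n) - 33*n + 66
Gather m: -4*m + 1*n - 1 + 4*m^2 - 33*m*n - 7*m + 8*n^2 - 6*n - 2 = 4*m^2 + m*(-33*n - 11) + 8*n^2 - 5*n - 3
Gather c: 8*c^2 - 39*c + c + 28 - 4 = 8*c^2 - 38*c + 24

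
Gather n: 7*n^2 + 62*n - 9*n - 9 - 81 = 7*n^2 + 53*n - 90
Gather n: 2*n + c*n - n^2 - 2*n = c*n - n^2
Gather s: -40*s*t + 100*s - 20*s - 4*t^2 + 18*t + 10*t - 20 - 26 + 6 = s*(80 - 40*t) - 4*t^2 + 28*t - 40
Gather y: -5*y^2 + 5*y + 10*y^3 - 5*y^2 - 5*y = 10*y^3 - 10*y^2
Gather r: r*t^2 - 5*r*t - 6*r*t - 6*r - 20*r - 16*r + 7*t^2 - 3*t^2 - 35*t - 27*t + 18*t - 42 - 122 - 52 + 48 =r*(t^2 - 11*t - 42) + 4*t^2 - 44*t - 168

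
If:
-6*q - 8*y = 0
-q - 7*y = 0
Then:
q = 0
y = 0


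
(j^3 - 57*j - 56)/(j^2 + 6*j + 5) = (j^2 - j - 56)/(j + 5)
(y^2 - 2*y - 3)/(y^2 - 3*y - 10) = (-y^2 + 2*y + 3)/(-y^2 + 3*y + 10)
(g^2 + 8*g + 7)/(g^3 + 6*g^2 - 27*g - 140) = (g + 1)/(g^2 - g - 20)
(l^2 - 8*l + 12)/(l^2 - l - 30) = (l - 2)/(l + 5)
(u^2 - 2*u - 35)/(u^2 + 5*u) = (u - 7)/u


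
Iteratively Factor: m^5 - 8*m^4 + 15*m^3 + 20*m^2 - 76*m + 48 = (m - 4)*(m^4 - 4*m^3 - m^2 + 16*m - 12) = (m - 4)*(m + 2)*(m^3 - 6*m^2 + 11*m - 6) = (m - 4)*(m - 2)*(m + 2)*(m^2 - 4*m + 3) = (m - 4)*(m - 3)*(m - 2)*(m + 2)*(m - 1)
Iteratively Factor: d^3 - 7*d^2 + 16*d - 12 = (d - 2)*(d^2 - 5*d + 6) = (d - 3)*(d - 2)*(d - 2)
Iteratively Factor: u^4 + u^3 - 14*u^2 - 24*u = (u)*(u^3 + u^2 - 14*u - 24) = u*(u + 3)*(u^2 - 2*u - 8) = u*(u - 4)*(u + 3)*(u + 2)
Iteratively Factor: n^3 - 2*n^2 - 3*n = (n)*(n^2 - 2*n - 3) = n*(n + 1)*(n - 3)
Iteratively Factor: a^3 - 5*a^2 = (a)*(a^2 - 5*a) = a*(a - 5)*(a)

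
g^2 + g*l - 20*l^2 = (g - 4*l)*(g + 5*l)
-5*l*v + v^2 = v*(-5*l + v)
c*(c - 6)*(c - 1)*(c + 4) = c^4 - 3*c^3 - 22*c^2 + 24*c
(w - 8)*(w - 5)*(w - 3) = w^3 - 16*w^2 + 79*w - 120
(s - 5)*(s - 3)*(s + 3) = s^3 - 5*s^2 - 9*s + 45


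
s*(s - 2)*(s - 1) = s^3 - 3*s^2 + 2*s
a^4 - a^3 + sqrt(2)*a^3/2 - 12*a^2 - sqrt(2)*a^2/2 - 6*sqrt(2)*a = a*(a - 4)*(a + 3)*(a + sqrt(2)/2)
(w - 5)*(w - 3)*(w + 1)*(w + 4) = w^4 - 3*w^3 - 21*w^2 + 43*w + 60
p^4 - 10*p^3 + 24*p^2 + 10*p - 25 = (p - 5)^2*(p - 1)*(p + 1)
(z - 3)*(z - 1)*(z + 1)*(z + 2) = z^4 - z^3 - 7*z^2 + z + 6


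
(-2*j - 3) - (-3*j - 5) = j + 2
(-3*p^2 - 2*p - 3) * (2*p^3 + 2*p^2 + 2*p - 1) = -6*p^5 - 10*p^4 - 16*p^3 - 7*p^2 - 4*p + 3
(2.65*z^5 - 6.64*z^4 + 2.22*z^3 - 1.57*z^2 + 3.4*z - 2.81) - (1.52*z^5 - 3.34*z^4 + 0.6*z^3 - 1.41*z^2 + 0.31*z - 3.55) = 1.13*z^5 - 3.3*z^4 + 1.62*z^3 - 0.16*z^2 + 3.09*z + 0.74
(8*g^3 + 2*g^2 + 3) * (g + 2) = 8*g^4 + 18*g^3 + 4*g^2 + 3*g + 6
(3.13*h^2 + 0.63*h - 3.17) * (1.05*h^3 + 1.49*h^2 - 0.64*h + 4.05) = 3.2865*h^5 + 5.3252*h^4 - 4.393*h^3 + 7.55*h^2 + 4.5803*h - 12.8385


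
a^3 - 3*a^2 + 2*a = a*(a - 2)*(a - 1)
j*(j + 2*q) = j^2 + 2*j*q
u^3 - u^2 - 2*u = u*(u - 2)*(u + 1)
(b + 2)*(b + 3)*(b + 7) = b^3 + 12*b^2 + 41*b + 42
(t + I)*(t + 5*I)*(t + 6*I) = t^3 + 12*I*t^2 - 41*t - 30*I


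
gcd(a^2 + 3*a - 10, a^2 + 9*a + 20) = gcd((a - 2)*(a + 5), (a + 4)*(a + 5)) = a + 5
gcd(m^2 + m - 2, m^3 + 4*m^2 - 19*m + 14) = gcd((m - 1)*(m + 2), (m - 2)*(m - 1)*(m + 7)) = m - 1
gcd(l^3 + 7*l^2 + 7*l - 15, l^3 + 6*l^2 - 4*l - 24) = 1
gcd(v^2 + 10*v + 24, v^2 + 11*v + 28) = v + 4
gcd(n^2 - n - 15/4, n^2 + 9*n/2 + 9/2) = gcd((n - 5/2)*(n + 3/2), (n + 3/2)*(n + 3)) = n + 3/2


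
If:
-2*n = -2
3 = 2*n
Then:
No Solution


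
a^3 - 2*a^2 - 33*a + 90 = (a - 5)*(a - 3)*(a + 6)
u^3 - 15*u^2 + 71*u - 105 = (u - 7)*(u - 5)*(u - 3)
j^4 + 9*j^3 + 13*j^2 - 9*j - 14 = (j - 1)*(j + 1)*(j + 2)*(j + 7)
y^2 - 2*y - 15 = (y - 5)*(y + 3)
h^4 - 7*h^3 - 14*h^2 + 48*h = h*(h - 8)*(h - 2)*(h + 3)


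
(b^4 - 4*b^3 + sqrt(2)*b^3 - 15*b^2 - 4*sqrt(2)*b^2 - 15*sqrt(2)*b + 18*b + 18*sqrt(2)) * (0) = 0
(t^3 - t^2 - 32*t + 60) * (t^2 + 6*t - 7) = t^5 + 5*t^4 - 45*t^3 - 125*t^2 + 584*t - 420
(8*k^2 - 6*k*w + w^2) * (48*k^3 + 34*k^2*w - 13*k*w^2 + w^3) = 384*k^5 - 16*k^4*w - 260*k^3*w^2 + 120*k^2*w^3 - 19*k*w^4 + w^5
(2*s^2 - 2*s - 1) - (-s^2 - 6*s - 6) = 3*s^2 + 4*s + 5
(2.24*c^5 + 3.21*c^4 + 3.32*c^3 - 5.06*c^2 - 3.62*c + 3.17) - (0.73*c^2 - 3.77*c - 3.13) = 2.24*c^5 + 3.21*c^4 + 3.32*c^3 - 5.79*c^2 + 0.15*c + 6.3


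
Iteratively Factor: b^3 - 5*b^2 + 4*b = (b - 1)*(b^2 - 4*b) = (b - 4)*(b - 1)*(b)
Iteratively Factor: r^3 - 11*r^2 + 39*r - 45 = (r - 3)*(r^2 - 8*r + 15) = (r - 3)^2*(r - 5)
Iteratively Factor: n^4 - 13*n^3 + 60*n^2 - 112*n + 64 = (n - 4)*(n^3 - 9*n^2 + 24*n - 16) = (n - 4)*(n - 1)*(n^2 - 8*n + 16) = (n - 4)^2*(n - 1)*(n - 4)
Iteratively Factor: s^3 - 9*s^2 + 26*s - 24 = (s - 3)*(s^2 - 6*s + 8) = (s - 4)*(s - 3)*(s - 2)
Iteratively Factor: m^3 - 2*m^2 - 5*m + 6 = (m - 3)*(m^2 + m - 2) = (m - 3)*(m - 1)*(m + 2)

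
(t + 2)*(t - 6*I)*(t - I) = t^3 + 2*t^2 - 7*I*t^2 - 6*t - 14*I*t - 12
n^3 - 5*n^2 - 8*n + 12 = (n - 6)*(n - 1)*(n + 2)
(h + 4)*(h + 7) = h^2 + 11*h + 28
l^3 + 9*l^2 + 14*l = l*(l + 2)*(l + 7)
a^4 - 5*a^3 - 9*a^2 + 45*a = a*(a - 5)*(a - 3)*(a + 3)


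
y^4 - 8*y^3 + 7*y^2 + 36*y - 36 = (y - 6)*(y - 3)*(y - 1)*(y + 2)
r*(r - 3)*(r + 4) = r^3 + r^2 - 12*r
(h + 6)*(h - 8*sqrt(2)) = h^2 - 8*sqrt(2)*h + 6*h - 48*sqrt(2)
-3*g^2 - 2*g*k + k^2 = (-3*g + k)*(g + k)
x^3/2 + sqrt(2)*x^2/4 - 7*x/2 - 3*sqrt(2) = (x/2 + sqrt(2)/2)*(x - 2*sqrt(2))*(x + 3*sqrt(2)/2)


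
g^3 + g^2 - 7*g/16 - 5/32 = (g - 1/2)*(g + 1/4)*(g + 5/4)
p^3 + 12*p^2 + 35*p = p*(p + 5)*(p + 7)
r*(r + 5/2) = r^2 + 5*r/2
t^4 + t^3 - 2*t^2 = t^2*(t - 1)*(t + 2)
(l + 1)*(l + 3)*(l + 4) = l^3 + 8*l^2 + 19*l + 12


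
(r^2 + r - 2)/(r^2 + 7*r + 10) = (r - 1)/(r + 5)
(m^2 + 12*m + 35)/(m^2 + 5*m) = (m + 7)/m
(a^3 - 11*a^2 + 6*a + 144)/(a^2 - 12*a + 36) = (a^2 - 5*a - 24)/(a - 6)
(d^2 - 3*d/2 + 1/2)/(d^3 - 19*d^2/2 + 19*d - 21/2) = (2*d - 1)/(2*d^2 - 17*d + 21)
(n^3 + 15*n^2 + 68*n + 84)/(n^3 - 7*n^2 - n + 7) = (n^3 + 15*n^2 + 68*n + 84)/(n^3 - 7*n^2 - n + 7)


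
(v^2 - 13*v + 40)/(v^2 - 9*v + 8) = (v - 5)/(v - 1)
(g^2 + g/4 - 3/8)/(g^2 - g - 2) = (-g^2 - g/4 + 3/8)/(-g^2 + g + 2)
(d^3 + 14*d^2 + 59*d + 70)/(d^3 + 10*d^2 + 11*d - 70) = (d + 2)/(d - 2)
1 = 1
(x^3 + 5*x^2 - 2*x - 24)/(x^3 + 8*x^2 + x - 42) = (x + 4)/(x + 7)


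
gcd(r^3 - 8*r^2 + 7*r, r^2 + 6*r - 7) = r - 1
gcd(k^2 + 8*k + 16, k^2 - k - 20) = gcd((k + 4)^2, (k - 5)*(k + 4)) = k + 4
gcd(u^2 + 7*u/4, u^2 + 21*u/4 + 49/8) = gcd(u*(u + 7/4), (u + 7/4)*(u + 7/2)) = u + 7/4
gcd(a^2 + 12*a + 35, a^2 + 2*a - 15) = a + 5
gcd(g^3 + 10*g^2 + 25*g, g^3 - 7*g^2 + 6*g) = g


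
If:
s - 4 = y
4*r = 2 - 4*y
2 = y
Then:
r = -3/2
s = 6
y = 2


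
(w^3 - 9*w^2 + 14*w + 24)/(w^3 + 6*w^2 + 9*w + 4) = (w^2 - 10*w + 24)/(w^2 + 5*w + 4)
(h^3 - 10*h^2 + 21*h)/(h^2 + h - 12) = h*(h - 7)/(h + 4)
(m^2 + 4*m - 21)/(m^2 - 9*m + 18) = (m + 7)/(m - 6)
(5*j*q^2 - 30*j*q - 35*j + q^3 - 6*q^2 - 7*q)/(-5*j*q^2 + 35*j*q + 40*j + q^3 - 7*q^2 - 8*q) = (5*j*q - 35*j + q^2 - 7*q)/(-5*j*q + 40*j + q^2 - 8*q)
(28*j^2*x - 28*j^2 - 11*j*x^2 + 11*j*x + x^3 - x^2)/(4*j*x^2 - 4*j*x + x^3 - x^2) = (28*j^2 - 11*j*x + x^2)/(x*(4*j + x))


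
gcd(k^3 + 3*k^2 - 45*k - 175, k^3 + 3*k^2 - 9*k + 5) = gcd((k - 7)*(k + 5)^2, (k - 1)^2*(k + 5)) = k + 5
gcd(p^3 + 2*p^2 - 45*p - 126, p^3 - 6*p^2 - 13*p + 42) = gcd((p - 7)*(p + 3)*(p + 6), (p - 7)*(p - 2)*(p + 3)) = p^2 - 4*p - 21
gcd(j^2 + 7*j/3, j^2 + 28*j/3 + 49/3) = j + 7/3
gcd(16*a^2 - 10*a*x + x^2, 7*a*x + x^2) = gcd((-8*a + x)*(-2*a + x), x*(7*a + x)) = 1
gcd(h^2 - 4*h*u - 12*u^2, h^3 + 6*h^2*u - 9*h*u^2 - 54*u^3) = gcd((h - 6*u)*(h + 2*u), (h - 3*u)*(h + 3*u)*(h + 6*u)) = 1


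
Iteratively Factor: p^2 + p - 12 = (p + 4)*(p - 3)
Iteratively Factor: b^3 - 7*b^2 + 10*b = (b - 5)*(b^2 - 2*b) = b*(b - 5)*(b - 2)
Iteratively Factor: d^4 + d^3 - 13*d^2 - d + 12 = (d + 1)*(d^3 - 13*d + 12) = (d - 3)*(d + 1)*(d^2 + 3*d - 4) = (d - 3)*(d - 1)*(d + 1)*(d + 4)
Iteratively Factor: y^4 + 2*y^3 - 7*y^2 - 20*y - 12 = (y + 2)*(y^3 - 7*y - 6) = (y + 2)^2*(y^2 - 2*y - 3) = (y - 3)*(y + 2)^2*(y + 1)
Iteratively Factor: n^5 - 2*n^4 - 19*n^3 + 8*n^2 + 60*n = (n + 2)*(n^4 - 4*n^3 - 11*n^2 + 30*n) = n*(n + 2)*(n^3 - 4*n^2 - 11*n + 30) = n*(n + 2)*(n + 3)*(n^2 - 7*n + 10) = n*(n - 5)*(n + 2)*(n + 3)*(n - 2)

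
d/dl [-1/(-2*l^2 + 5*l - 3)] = (5 - 4*l)/(2*l^2 - 5*l + 3)^2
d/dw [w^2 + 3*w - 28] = 2*w + 3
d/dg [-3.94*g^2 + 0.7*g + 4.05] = 0.7 - 7.88*g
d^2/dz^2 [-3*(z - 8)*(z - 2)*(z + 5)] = 30 - 18*z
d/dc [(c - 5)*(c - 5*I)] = 2*c - 5 - 5*I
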